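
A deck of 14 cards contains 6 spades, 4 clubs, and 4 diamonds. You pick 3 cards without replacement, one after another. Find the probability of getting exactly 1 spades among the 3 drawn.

6/13

One ordering (a spade drawn first) has probability 6/14 × 8/13 × 7/12 = 336/2184 = 2/13.
There are C(3,1) = 3 such orderings, each equally likely, so P = 3 × 2/13 = 6/13.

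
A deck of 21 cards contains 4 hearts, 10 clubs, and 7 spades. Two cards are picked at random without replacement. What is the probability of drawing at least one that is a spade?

P(no spades) = 14/21 × 13/20 = 182/420 = 13/30.
P(at least one) = 1 − 13/30 = 17/30.

17/30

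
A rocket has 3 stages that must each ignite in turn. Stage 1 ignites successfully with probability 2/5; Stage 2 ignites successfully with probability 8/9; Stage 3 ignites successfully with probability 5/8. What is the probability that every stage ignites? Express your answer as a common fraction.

The events are sequential, so multiply the conditional probabilities:
P = 2/5 × 8/9 × 5/8 = 80/360 = 2/9.

2/9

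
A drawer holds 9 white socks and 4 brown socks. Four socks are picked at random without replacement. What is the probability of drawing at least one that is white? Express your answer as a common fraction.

714/715

P(no white) = 4/13 × 3/12 × 2/11 × 1/10 = 24/17160 = 1/715.
P(at least one) = 1 − 1/715 = 714/715.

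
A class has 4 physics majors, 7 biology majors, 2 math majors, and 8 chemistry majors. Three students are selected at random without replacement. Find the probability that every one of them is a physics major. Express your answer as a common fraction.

2/665

P(all physics majors) = 4/21 × 3/20 × 2/19 = 24/7980 = 2/665.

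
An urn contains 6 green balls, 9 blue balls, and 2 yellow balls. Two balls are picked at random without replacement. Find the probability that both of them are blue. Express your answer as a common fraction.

9/34

P = 9/17 × 8/16 = 72/272 = 9/34.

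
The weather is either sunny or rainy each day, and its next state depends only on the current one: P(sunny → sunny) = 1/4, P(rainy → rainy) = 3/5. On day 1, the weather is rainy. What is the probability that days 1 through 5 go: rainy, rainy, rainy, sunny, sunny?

9/250

Day 1 is given. For each transition, use the conditional probability from the current state:
P(rainy | rainy) = 3/5; P(rainy | rainy) = 3/5; P(sunny | rainy) = 2/5; P(sunny | sunny) = 1/4.
P = 3/5 × 3/5 × 2/5 × 1/4 = 18/500 = 9/250.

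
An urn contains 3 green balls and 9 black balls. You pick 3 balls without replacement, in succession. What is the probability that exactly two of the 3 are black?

27/55

One ordering (black drawn first) has probability 9/12 × 8/11 × 3/10 = 216/1320 = 9/55.
There are C(3,2) = 3 such orderings, each equally likely, so P = 3 × 9/55 = 27/55.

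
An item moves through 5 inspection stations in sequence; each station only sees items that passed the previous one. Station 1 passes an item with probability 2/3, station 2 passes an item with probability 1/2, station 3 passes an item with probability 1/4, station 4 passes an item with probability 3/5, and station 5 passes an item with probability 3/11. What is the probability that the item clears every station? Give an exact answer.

The events are sequential, so multiply the conditional probabilities:
P = 2/3 × 1/2 × 1/4 × 3/5 × 3/11 = 18/1320 = 3/220.

3/220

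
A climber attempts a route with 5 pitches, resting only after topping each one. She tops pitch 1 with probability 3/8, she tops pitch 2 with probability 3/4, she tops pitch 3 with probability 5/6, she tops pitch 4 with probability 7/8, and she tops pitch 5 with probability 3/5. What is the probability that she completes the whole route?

63/512

The events are sequential, so multiply the conditional probabilities:
P = 3/8 × 3/4 × 5/6 × 7/8 × 3/5 = 945/7680 = 63/512.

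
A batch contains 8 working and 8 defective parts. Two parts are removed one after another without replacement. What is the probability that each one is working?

P(every draw is working) = 8/16 × 7/15 = 56/240 = 7/30.

7/30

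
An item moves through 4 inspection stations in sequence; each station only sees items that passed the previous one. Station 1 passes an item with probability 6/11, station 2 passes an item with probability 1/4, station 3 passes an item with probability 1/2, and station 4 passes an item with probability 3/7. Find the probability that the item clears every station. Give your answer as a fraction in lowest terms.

9/308

Each stage is reached only if all earlier stages succeed, so
P = 6/11 × 1/4 × 1/2 × 3/7 = 18/616 = 9/308.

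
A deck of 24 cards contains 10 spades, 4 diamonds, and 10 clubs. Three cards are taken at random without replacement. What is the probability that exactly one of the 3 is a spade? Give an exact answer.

455/1012

One ordering (a spade drawn first) has probability 10/24 × 14/23 × 13/22 = 1820/12144 = 455/3036.
There are C(3,1) = 3 such orderings, each equally likely, so P = 3 × 455/3036 = 455/1012.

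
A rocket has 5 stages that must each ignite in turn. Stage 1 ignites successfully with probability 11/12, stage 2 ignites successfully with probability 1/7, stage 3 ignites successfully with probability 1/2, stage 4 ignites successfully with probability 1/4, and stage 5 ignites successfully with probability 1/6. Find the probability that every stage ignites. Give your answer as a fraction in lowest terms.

Multiplying along the chain,
P = 11/12 × 1/7 × 1/2 × 1/4 × 1/6 = 11/4032.

11/4032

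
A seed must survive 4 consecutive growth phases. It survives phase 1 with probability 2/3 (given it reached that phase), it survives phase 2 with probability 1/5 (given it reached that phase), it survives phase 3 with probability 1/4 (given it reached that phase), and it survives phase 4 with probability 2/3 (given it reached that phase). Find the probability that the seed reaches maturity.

Each stage is reached only if all earlier stages succeed, so
P = 2/3 × 1/5 × 1/4 × 2/3 = 4/180 = 1/45.

1/45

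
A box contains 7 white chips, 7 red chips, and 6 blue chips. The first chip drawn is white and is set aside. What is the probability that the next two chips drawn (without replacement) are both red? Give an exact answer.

7/57

With the first chip removed, 7 red remain out of 19.
P = 7/19 × 6/18 = 42/342 = 7/57.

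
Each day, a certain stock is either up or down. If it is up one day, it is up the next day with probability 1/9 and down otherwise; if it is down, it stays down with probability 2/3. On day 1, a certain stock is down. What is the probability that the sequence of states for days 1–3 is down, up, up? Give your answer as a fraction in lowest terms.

Day 1 is given. For each transition, use the conditional probability from the current state:
P(up | down) = 1/3; P(up | up) = 1/9.
P = 1/3 × 1/9 = 1/27.

1/27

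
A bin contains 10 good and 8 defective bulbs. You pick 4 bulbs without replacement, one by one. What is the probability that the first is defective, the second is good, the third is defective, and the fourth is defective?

Multiply the probability of each draw given the previous ones:
P = 8/18 × 10/17 × 7/16 × 6/15 = 3360/73440 = 7/153.

7/153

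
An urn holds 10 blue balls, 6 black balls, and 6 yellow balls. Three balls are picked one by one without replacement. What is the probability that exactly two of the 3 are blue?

27/77

One ordering (blue drawn first) has probability 10/22 × 9/21 × 12/20 = 1080/9240 = 9/77.
There are C(3,2) = 3 such orderings, each equally likely, so P = 3 × 9/77 = 27/77.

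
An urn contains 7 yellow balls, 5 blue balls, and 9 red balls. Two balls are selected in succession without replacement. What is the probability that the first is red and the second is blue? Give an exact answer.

3/28

Multiply the probability of each draw given the previous ones:
P = 9/21 × 5/20 = 45/420 = 3/28.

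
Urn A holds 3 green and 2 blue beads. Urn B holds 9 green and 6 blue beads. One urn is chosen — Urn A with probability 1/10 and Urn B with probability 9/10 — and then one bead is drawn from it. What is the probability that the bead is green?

From Urn A: P(green) = 3/5.
From Urn B: P(green) = 9/15.
Total probability = (1/10)(3/5) + (9/10)(9/15) = 3/5.

3/5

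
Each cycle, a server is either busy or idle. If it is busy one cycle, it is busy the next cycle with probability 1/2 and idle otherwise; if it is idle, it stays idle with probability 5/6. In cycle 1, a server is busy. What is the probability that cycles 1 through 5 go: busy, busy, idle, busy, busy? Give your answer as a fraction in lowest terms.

Cycle 1 is given. For each transition, use the conditional probability from the current state:
P(busy | busy) = 1/2; P(idle | busy) = 1/2; P(busy | idle) = 1/6; P(busy | busy) = 1/2.
P = 1/2 × 1/2 × 1/6 × 1/2 = 1/48.

1/48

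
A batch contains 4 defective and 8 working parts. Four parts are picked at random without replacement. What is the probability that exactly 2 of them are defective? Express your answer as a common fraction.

56/165

One ordering (defective drawn first) has probability 4/12 × 3/11 × 8/10 × 7/9 = 672/11880 = 28/495.
There are C(4,2) = 6 such orderings, each equally likely, so P = 6 × 28/495 = 56/165.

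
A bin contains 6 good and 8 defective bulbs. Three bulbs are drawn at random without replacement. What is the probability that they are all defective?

2/13

P = 8/14 × 7/13 × 6/12 = 336/2184 = 2/13.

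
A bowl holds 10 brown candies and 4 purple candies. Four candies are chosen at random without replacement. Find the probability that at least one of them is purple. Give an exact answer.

P(no purple) = 10/14 × 9/13 × 8/12 × 7/11 = 5040/24024 = 30/143.
P(at least one) = 1 − 30/143 = 113/143.

113/143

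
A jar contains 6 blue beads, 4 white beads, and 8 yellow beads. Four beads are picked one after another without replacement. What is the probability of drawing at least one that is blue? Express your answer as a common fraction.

P(no blue) = 12/18 × 11/17 × 10/16 × 9/15 = 11880/73440 = 11/68.
P(at least one) = 1 − 11/68 = 57/68.

57/68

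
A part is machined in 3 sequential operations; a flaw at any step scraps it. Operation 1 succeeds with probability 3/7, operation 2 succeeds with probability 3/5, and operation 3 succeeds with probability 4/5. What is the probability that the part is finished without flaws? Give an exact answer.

36/175

Each stage is reached only if all earlier stages succeed, so
P = 3/7 × 3/5 × 4/5 = 36/175.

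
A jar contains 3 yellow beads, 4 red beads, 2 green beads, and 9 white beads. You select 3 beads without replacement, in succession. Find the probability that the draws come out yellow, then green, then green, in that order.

Multiply the probability of each draw given the previous ones:
P = 3/18 × 2/17 × 1/16 = 6/4896 = 1/816.

1/816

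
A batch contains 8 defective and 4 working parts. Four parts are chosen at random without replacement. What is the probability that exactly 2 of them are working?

56/165

One ordering (working drawn first) has probability 4/12 × 3/11 × 8/10 × 7/9 = 672/11880 = 28/495.
There are C(4,2) = 6 such orderings, each equally likely, so P = 6 × 28/495 = 56/165.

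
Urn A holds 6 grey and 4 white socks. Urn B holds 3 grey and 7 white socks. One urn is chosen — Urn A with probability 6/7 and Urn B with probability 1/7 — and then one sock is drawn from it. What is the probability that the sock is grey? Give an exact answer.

From Urn A: P(grey) = 6/10.
From Urn B: P(grey) = 3/10.
Total probability = (6/7)(6/10) + (1/7)(3/10) = 39/70.

39/70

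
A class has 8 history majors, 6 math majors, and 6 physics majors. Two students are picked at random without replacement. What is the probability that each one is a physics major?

P(all physics majors) = 6/20 × 5/19 = 30/380 = 3/38.

3/38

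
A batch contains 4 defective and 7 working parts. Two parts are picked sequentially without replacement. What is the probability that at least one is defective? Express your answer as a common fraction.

34/55

P(no defective) = 7/11 × 6/10 = 42/110 = 21/55.
P(at least one) = 1 − 21/55 = 34/55.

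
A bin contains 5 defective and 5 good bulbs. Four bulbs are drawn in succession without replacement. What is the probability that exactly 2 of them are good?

One ordering (good drawn first) has probability 5/10 × 4/9 × 5/8 × 4/7 = 400/5040 = 5/63.
There are C(4,2) = 6 such orderings, each equally likely, so P = 6 × 5/63 = 10/21.

10/21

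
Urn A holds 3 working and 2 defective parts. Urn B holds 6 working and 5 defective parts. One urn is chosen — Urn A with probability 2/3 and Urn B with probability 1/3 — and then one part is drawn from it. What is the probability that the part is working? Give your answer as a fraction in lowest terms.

From Urn A: P(working) = 3/5.
From Urn B: P(working) = 6/11.
Total probability = (2/3)(3/5) + (1/3)(6/11) = 32/55.

32/55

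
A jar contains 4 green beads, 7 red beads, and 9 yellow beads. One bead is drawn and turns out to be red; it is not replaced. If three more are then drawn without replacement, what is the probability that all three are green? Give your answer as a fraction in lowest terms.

4/969

After the first draw, 4 of the remaining 19 beads are green.
P = 4/19 × 3/18 × 2/17 = 24/5814 = 4/969.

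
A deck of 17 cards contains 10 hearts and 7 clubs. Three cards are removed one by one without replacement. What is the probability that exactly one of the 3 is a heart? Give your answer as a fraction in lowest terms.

21/68

One ordering (a heart drawn first) has probability 10/17 × 7/16 × 6/15 = 420/4080 = 7/68.
There are C(3,1) = 3 such orderings, each equally likely, so P = 3 × 7/68 = 21/68.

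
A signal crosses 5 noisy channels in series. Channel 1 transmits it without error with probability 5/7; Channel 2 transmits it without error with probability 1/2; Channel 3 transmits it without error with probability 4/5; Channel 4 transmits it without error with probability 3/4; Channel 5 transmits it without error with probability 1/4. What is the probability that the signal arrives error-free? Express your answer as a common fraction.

3/56

The events are sequential, so multiply the conditional probabilities:
P = 5/7 × 1/2 × 4/5 × 3/4 × 1/4 = 60/1120 = 3/56.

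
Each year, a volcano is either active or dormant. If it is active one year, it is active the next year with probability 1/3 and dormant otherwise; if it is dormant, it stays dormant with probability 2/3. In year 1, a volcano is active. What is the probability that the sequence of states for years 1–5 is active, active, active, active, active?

1/81

Year 1 is given. For each transition, use the conditional probability from the current state:
P(active | active) = 1/3; P(active | active) = 1/3; P(active | active) = 1/3; P(active | active) = 1/3.
P = 1/3 × 1/3 × 1/3 × 1/3 = 1/81.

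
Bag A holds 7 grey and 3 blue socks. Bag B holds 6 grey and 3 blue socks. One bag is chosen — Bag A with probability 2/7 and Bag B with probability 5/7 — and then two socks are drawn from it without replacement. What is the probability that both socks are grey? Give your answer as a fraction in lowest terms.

181/420

From Bag A: P(both grey) = (7/10)(6/9) = 7/15.
From Bag B: P(both grey) = (6/9)(5/8) = 5/12.
Total probability = (2/7)(7/15) + (5/7)(5/12) = 181/420.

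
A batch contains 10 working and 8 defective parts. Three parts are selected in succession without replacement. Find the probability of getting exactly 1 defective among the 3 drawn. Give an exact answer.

One ordering (defective drawn first) has probability 8/18 × 10/17 × 9/16 = 720/4896 = 5/34.
There are C(3,1) = 3 such orderings, each equally likely, so P = 3 × 5/34 = 15/34.

15/34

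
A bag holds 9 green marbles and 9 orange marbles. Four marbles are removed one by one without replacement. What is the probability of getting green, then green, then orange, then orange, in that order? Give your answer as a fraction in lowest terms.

6/85

Multiply the probability of each draw given the previous ones:
P = 9/18 × 8/17 × 9/16 × 8/15 = 5184/73440 = 6/85.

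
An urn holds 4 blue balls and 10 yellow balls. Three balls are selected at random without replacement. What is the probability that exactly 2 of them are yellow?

One ordering (yellow drawn first) has probability 10/14 × 9/13 × 4/12 = 360/2184 = 15/91.
There are C(3,2) = 3 such orderings, each equally likely, so P = 3 × 15/91 = 45/91.

45/91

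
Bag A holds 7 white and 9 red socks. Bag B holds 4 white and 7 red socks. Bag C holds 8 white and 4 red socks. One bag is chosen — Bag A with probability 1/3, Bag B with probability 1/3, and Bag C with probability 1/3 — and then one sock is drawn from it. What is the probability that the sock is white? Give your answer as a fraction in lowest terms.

From Bag A: P(white) = 7/16.
From Bag B: P(white) = 4/11.
From Bag C: P(white) = 8/12.
Total probability = (1/3)(7/16) + (1/3)(4/11) + (1/3)(8/12) = 775/1584.

775/1584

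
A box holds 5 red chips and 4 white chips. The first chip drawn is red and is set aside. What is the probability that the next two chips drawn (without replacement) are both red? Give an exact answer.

3/14

After the first draw, 4 of the remaining 8 chips are red.
P = 4/8 × 3/7 = 12/56 = 3/14.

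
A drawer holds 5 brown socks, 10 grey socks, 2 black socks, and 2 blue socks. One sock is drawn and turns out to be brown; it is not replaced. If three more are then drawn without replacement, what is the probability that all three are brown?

With the first sock removed, 4 brown remain out of 18.
P = 4/18 × 3/17 × 2/16 = 24/4896 = 1/204.

1/204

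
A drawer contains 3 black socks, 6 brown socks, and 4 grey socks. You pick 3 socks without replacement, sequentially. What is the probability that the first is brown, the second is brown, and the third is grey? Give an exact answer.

10/143

Chain rule:
P = 6/13 × 5/12 × 4/11 = 120/1716 = 10/143.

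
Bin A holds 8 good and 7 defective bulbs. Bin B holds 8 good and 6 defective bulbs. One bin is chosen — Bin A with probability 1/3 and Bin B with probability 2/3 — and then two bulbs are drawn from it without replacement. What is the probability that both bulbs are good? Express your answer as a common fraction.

172/585

From Bin A: P(both good) = (8/15)(7/14) = 4/15.
From Bin B: P(both good) = (8/14)(7/13) = 4/13.
Total probability = (1/3)(4/15) + (2/3)(4/13) = 172/585.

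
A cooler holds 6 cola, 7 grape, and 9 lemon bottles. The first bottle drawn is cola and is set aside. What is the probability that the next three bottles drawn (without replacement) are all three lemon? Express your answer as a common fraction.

6/95

With the first bottle removed, 9 lemon remain out of 21.
P = 9/21 × 8/20 × 7/19 = 504/7980 = 6/95.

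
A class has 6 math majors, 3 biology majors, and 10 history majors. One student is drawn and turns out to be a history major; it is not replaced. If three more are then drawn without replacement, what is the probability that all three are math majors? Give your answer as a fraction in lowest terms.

5/204

After the first draw, 6 of the remaining 18 students are math majors.
P = 6/18 × 5/17 × 4/16 = 120/4896 = 5/204.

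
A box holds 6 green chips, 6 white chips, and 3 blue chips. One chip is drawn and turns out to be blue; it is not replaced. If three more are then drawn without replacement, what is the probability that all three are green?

5/91

With the first chip removed, 6 green remain out of 14.
P = 6/14 × 5/13 × 4/12 = 120/2184 = 5/91.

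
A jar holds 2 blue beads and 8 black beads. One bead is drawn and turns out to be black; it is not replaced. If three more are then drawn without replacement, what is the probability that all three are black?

5/12

After the first draw, 7 of the remaining 9 beads are black.
P = 7/9 × 6/8 × 5/7 = 210/504 = 5/12.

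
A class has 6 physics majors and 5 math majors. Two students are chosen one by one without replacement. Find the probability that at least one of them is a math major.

P(no math majors) = 6/11 × 5/10 = 30/110 = 3/11.
P(at least one) = 1 − 3/11 = 8/11.

8/11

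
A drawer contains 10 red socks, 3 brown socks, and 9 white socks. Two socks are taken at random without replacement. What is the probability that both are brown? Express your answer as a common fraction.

P(every draw is brown) = 3/22 × 2/21 = 6/462 = 1/77.

1/77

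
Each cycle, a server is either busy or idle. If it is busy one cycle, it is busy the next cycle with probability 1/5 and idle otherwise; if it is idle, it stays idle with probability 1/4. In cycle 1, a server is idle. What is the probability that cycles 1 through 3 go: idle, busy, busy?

Cycle 1 is given. For each transition, use the conditional probability from the current state:
P(busy | idle) = 3/4; P(busy | busy) = 1/5.
P = 3/4 × 1/5 = 3/20.

3/20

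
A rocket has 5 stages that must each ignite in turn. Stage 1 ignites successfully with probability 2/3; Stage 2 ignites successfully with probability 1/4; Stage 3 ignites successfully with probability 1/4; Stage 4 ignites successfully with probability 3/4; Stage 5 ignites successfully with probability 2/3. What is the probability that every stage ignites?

The events are sequential, so multiply the conditional probabilities:
P = 2/3 × 1/4 × 1/4 × 3/4 × 2/3 = 12/576 = 1/48.

1/48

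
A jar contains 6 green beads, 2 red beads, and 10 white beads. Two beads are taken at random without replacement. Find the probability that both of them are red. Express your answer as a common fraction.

P(every draw is red) = 2/18 × 1/17 = 2/306 = 1/153.

1/153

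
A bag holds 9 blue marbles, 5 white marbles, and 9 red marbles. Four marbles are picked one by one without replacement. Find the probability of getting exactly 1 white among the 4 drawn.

816/1771

One ordering (white drawn first) has probability 5/23 × 18/22 × 17/21 × 16/20 = 24480/212520 = 204/1771.
There are C(4,1) = 4 such orderings, each equally likely, so P = 4 × 204/1771 = 816/1771.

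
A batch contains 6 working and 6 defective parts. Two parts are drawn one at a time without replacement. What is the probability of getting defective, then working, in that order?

Multiply the probability of each draw given the previous ones:
P = 6/12 × 6/11 = 36/132 = 3/11.

3/11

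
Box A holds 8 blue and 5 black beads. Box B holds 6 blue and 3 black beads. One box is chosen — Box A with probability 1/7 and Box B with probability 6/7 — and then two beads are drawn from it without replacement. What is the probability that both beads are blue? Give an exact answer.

223/546

From Box A: P(both blue) = (8/13)(7/12) = 14/39.
From Box B: P(both blue) = (6/9)(5/8) = 5/12.
Total probability = (1/7)(14/39) + (6/7)(5/12) = 223/546.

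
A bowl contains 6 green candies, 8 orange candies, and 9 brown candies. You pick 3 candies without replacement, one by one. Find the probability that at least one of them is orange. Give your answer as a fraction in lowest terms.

188/253

P(no orange) = 15/23 × 14/22 × 13/21 = 2730/10626 = 65/253.
P(at least one) = 1 − 65/253 = 188/253.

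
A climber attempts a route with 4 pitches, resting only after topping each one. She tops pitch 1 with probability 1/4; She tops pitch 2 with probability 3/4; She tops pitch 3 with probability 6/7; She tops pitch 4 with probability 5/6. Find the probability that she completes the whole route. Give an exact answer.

The events are sequential, so multiply the conditional probabilities:
P = 1/4 × 3/4 × 6/7 × 5/6 = 90/672 = 15/112.

15/112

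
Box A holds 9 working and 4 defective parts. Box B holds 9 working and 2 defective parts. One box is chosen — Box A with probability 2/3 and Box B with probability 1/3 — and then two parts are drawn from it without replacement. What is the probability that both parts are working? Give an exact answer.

From Box A: P(both working) = (9/13)(8/12) = 6/13.
From Box B: P(both working) = (9/11)(8/10) = 36/55.
Total probability = (2/3)(6/13) + (1/3)(36/55) = 376/715.

376/715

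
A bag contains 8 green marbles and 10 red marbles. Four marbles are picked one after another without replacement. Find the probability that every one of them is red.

P = 10/18 × 9/17 × 8/16 × 7/15 = 5040/73440 = 7/102.

7/102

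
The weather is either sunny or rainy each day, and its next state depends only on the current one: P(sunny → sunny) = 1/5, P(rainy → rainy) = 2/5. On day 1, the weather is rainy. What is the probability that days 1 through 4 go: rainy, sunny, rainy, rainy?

24/125

Day 1 is given. For each transition, use the conditional probability from the current state:
P(sunny | rainy) = 3/5; P(rainy | sunny) = 4/5; P(rainy | rainy) = 2/5.
P = 3/5 × 4/5 × 2/5 = 24/125.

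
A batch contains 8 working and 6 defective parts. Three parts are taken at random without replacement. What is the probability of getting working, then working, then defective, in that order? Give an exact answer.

Multiply the probability of each draw given the previous ones:
P = 8/14 × 7/13 × 6/12 = 336/2184 = 2/13.

2/13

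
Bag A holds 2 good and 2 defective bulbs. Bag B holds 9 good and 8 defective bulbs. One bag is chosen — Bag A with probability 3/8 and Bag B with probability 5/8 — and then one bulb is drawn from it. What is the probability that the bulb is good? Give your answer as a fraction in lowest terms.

141/272

From Bag A: P(good) = 2/4.
From Bag B: P(good) = 9/17.
Total probability = (3/8)(2/4) + (5/8)(9/17) = 141/272.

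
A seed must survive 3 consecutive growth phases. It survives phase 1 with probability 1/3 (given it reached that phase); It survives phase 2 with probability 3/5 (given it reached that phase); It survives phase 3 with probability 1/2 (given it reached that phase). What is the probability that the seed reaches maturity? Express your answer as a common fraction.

Multiplying along the chain,
P = 1/3 × 3/5 × 1/2 = 3/30 = 1/10.

1/10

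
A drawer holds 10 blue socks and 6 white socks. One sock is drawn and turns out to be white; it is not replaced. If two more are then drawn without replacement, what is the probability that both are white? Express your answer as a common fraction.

2/21

With the first sock removed, 5 white remain out of 15.
P = 5/15 × 4/14 = 20/210 = 2/21.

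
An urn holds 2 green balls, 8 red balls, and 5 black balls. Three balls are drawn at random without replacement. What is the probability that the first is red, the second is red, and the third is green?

Each draw changes the counts, so multiply the conditional probabilities along the sequence:
P = 8/15 × 7/14 × 2/13 = 112/2730 = 8/195.

8/195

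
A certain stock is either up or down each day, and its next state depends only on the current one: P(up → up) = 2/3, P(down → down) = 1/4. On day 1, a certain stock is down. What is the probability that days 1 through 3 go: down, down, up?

Day 1 is given. For each transition, use the conditional probability from the current state:
P(down | down) = 1/4; P(up | down) = 3/4.
P = 1/4 × 3/4 = 3/16.

3/16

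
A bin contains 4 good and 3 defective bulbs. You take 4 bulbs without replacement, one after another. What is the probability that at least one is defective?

P(no defective) = 4/7 × 3/6 × 2/5 × 1/4 = 24/840 = 1/35.
P(at least one) = 1 − 1/35 = 34/35.

34/35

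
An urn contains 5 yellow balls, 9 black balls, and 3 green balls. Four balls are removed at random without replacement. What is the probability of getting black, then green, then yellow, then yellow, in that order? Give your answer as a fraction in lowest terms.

Each draw changes the counts, so multiply the conditional probabilities along the sequence:
P = 9/17 × 3/16 × 5/15 × 4/14 = 540/57120 = 9/952.

9/952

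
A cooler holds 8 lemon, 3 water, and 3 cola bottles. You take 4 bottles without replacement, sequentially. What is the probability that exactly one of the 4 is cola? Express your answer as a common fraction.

45/91

One ordering (cola drawn first) has probability 3/14 × 11/13 × 10/12 × 9/11 = 2970/24024 = 45/364.
There are C(4,1) = 4 such orderings, each equally likely, so P = 4 × 45/364 = 45/91.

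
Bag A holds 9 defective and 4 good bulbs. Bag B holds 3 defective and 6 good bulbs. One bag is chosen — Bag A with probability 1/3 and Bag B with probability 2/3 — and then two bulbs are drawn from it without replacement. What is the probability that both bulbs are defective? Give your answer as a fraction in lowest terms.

49/234

From Bag A: P(both defective) = (9/13)(8/12) = 6/13.
From Bag B: P(both defective) = (3/9)(2/8) = 1/12.
Total probability = (1/3)(6/13) + (2/3)(1/12) = 49/234.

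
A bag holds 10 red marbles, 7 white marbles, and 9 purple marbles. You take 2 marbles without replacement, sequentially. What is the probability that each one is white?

21/325

P(every draw is white) = 7/26 × 6/25 = 42/650 = 21/325.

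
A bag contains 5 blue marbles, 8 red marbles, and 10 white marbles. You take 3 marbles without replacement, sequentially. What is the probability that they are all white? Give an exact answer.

120/1771

P = 10/23 × 9/22 × 8/21 = 720/10626 = 120/1771.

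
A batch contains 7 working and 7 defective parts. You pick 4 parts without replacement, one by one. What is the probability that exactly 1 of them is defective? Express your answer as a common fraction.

One ordering (defective drawn first) has probability 7/14 × 7/13 × 6/12 × 5/11 = 1470/24024 = 35/572.
There are C(4,1) = 4 such orderings, each equally likely, so P = 4 × 35/572 = 35/143.

35/143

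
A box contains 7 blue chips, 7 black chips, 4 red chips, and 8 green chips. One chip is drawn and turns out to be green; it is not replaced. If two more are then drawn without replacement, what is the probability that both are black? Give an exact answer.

With the first chip removed, 7 black remain out of 25.
P = 7/25 × 6/24 = 42/600 = 7/100.

7/100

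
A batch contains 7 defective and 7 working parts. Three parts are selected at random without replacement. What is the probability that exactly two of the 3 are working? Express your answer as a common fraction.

One ordering (working drawn first) has probability 7/14 × 6/13 × 7/12 = 294/2184 = 7/52.
There are C(3,2) = 3 such orderings, each equally likely, so P = 3 × 7/52 = 21/52.

21/52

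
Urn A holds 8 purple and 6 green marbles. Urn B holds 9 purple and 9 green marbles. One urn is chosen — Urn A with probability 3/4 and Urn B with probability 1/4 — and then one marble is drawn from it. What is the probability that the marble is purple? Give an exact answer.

31/56

From Urn A: P(purple) = 8/14.
From Urn B: P(purple) = 9/18.
Total probability = (3/4)(8/14) + (1/4)(9/18) = 31/56.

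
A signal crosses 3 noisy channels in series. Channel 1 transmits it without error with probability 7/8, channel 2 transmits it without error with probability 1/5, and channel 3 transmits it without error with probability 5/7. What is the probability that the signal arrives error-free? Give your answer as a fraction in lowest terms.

The events are sequential, so multiply the conditional probabilities:
P = 7/8 × 1/5 × 5/7 = 35/280 = 1/8.

1/8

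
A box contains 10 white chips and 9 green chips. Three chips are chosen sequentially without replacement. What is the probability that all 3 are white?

P(all white) = 10/19 × 9/18 × 8/17 = 720/5814 = 40/323.

40/323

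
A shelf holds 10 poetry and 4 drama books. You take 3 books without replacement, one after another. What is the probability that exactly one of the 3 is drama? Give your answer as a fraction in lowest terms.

One ordering (drama drawn first) has probability 4/14 × 10/13 × 9/12 = 360/2184 = 15/91.
There are C(3,1) = 3 such orderings, each equally likely, so P = 3 × 15/91 = 45/91.

45/91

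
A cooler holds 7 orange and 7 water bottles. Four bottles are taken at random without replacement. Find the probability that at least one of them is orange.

138/143

P(no orange) = 7/14 × 6/13 × 5/12 × 4/11 = 840/24024 = 5/143.
P(at least one) = 1 − 5/143 = 138/143.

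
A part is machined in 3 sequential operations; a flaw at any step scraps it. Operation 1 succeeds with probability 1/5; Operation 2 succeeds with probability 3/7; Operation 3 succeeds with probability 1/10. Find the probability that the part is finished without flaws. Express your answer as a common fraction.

Multiplying along the chain,
P = 1/5 × 3/7 × 1/10 = 3/350.

3/350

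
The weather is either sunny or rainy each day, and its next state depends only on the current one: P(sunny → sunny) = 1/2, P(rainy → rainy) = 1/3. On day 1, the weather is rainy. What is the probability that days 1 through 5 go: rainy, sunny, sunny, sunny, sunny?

1/12

Day 1 is given. For each transition, use the conditional probability from the current state:
P(sunny | rainy) = 2/3; P(sunny | sunny) = 1/2; P(sunny | sunny) = 1/2; P(sunny | sunny) = 1/2.
P = 2/3 × 1/2 × 1/2 × 1/2 = 2/24 = 1/12.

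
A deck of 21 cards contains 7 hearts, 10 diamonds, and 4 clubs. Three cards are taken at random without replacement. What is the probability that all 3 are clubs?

P = 4/21 × 3/20 × 2/19 = 24/7980 = 2/665.

2/665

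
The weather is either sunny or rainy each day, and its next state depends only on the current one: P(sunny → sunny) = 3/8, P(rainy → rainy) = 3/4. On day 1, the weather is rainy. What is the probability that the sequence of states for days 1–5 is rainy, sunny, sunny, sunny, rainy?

Day 1 is given. For each transition, use the conditional probability from the current state:
P(sunny | rainy) = 1/4; P(sunny | sunny) = 3/8; P(sunny | sunny) = 3/8; P(rainy | sunny) = 5/8.
P = 1/4 × 3/8 × 3/8 × 5/8 = 45/2048.

45/2048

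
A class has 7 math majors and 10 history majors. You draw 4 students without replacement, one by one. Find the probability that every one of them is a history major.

P(every draw is a history major) = 10/17 × 9/16 × 8/15 × 7/14 = 5040/57120 = 3/34.

3/34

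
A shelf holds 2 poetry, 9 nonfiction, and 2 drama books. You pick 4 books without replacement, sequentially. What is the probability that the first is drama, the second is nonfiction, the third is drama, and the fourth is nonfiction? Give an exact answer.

6/715

Each draw changes the counts, so multiply the conditional probabilities along the sequence:
P = 2/13 × 9/12 × 1/11 × 8/10 = 144/17160 = 6/715.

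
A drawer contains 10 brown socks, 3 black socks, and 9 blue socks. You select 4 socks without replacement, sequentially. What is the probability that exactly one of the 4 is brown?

One ordering (brown drawn first) has probability 10/22 × 12/21 × 11/20 × 10/19 = 13200/175560 = 10/133.
There are C(4,1) = 4 such orderings, each equally likely, so P = 4 × 10/133 = 40/133.

40/133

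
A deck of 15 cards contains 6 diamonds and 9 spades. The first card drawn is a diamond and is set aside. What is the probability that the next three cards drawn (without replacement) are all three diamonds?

5/182

With the first card removed, 5 diamonds remain out of 14.
P = 5/14 × 4/13 × 3/12 = 60/2184 = 5/182.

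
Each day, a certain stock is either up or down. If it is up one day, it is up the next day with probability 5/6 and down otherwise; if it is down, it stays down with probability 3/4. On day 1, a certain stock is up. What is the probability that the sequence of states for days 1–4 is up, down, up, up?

Day 1 is given. For each transition, use the conditional probability from the current state:
P(down | up) = 1/6; P(up | down) = 1/4; P(up | up) = 5/6.
P = 1/6 × 1/4 × 5/6 = 5/144.

5/144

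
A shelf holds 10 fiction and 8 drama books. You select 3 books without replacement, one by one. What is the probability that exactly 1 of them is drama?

One ordering (drama drawn first) has probability 8/18 × 10/17 × 9/16 = 720/4896 = 5/34.
There are C(3,1) = 3 such orderings, each equally likely, so P = 3 × 5/34 = 15/34.

15/34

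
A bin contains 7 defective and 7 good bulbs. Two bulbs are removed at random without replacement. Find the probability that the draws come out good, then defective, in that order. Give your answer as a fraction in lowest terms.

Chain rule:
P = 7/14 × 7/13 = 49/182 = 7/26.

7/26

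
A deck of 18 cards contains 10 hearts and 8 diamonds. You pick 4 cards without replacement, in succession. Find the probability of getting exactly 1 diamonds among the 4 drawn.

16/51

One ordering (a diamond drawn first) has probability 8/18 × 10/17 × 9/16 × 8/15 = 5760/73440 = 4/51.
There are C(4,1) = 4 such orderings, each equally likely, so P = 4 × 4/51 = 16/51.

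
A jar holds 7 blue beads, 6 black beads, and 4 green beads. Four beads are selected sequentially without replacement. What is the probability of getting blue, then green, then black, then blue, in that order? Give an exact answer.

Chain rule:
P = 7/17 × 4/16 × 6/15 × 6/14 = 1008/57120 = 3/170.

3/170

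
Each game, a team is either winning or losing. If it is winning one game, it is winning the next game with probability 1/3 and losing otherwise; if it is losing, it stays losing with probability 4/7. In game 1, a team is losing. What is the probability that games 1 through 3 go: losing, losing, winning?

Game 1 is given. For each transition, use the conditional probability from the current state:
P(losing | losing) = 4/7; P(winning | losing) = 3/7.
P = 4/7 × 3/7 = 12/49.

12/49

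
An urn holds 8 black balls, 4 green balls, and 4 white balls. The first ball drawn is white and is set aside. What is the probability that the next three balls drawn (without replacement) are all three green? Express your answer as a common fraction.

4/455

After the first draw, 4 of the remaining 15 balls are green.
P = 4/15 × 3/14 × 2/13 = 24/2730 = 4/455.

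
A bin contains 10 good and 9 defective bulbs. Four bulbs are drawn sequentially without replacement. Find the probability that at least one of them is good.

P(no good) = 9/19 × 8/18 × 7/17 × 6/16 = 3024/93024 = 21/646.
P(at least one) = 1 − 21/646 = 625/646.

625/646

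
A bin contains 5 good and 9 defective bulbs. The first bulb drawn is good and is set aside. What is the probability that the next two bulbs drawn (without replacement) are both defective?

6/13

With the first bulb removed, 9 defective remain out of 13.
P = 9/13 × 8/12 = 72/156 = 6/13.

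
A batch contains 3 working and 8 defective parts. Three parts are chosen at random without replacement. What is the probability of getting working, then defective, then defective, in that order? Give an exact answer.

Multiply the probability of each draw given the previous ones:
P = 3/11 × 8/10 × 7/9 = 168/990 = 28/165.

28/165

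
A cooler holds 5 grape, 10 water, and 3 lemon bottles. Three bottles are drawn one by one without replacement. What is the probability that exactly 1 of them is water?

One ordering (water drawn first) has probability 10/18 × 8/17 × 7/16 = 560/4896 = 35/306.
There are C(3,1) = 3 such orderings, each equally likely, so P = 3 × 35/306 = 35/102.

35/102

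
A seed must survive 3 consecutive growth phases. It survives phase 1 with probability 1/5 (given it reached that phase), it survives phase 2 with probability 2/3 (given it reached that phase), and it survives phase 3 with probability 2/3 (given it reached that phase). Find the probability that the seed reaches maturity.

4/45

Multiplying along the chain,
P = 1/5 × 2/3 × 2/3 = 4/45.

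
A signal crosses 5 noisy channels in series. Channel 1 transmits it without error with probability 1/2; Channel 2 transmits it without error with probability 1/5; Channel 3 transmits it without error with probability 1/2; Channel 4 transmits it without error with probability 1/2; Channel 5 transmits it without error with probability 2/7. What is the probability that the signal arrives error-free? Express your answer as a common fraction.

The events are sequential, so multiply the conditional probabilities:
P = 1/2 × 1/5 × 1/2 × 1/2 × 2/7 = 2/280 = 1/140.

1/140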